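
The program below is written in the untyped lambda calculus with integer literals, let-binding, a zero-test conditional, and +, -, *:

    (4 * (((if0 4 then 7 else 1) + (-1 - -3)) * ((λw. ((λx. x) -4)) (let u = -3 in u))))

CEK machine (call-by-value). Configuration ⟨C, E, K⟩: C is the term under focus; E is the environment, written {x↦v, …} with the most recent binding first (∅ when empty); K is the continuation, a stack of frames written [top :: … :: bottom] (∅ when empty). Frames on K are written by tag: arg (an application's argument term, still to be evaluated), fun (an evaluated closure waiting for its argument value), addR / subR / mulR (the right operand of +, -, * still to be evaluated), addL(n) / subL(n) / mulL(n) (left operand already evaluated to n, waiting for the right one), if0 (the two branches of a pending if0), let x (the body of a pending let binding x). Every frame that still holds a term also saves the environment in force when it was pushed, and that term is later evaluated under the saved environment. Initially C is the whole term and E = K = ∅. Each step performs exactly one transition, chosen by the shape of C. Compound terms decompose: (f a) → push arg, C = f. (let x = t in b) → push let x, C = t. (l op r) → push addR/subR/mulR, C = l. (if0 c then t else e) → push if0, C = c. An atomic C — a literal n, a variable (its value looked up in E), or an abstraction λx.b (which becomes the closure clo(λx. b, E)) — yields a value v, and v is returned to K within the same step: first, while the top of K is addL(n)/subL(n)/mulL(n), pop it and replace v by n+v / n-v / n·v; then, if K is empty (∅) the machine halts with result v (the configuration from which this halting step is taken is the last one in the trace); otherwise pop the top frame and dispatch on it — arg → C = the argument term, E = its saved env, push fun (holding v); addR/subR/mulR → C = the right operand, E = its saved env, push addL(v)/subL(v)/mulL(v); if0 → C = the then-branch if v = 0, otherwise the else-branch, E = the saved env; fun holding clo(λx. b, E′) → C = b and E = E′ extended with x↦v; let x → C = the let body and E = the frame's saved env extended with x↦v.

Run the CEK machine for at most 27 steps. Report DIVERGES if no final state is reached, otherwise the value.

t=0: ⟨C=(4 * (((if0 4 then 7 else 1) + (-1 - -3)) * ((λw. ((λx. x) -4)) (let u = -3 in u)))); E=∅; K=∅⟩
t=1: ⟨C=4; E=∅; K=[mulR]⟩
t=2: ⟨C=(((if0 4 then 7 else 1) + (-1 - -3)) * ((λw. ((λx. x) -4)) (let u = -3 in u))); E=∅; K=[mulL(4)]⟩
t=3: ⟨C=((if0 4 then 7 else 1) + (-1 - -3)); E=∅; K=[mulR :: mulL(4)]⟩
t=4: ⟨C=(if0 4 then 7 else 1); E=∅; K=[addR :: mulR :: mulL(4)]⟩
t=5: ⟨C=4; E=∅; K=[if0 :: addR :: mulR :: mulL(4)]⟩
t=6: ⟨C=1; E=∅; K=[addR :: mulR :: mulL(4)]⟩
t=7: ⟨C=(-1 - -3); E=∅; K=[addL(1) :: mulR :: mulL(4)]⟩
t=8: ⟨C=-1; E=∅; K=[subR :: addL(1) :: mulR :: mulL(4)]⟩
t=9: ⟨C=-3; E=∅; K=[subL(-1) :: addL(1) :: mulR :: mulL(4)]⟩
t=10: ⟨C=((λw. ((λx. x) -4)) (let u = -3 in u)); E=∅; K=[mulL(3) :: mulL(4)]⟩
t=11: ⟨C=(λw. ((λx. x) -4)); E=∅; K=[arg :: mulL(3) :: mulL(4)]⟩
t=12: ⟨C=(let u = -3 in u); E=∅; K=[fun :: mulL(3) :: mulL(4)]⟩
t=13: ⟨C=-3; E=∅; K=[let u :: fun :: mulL(3) :: mulL(4)]⟩
t=14: ⟨C=u; E={u↦-3}; K=[fun :: mulL(3) :: mulL(4)]⟩
t=15: ⟨C=((λx. x) -4); E={w↦-3}; K=[mulL(3) :: mulL(4)]⟩
t=16: ⟨C=(λx. x); E={w↦-3}; K=[arg :: mulL(3) :: mulL(4)]⟩
t=17: ⟨C=-4; E={w↦-3}; K=[fun :: mulL(3) :: mulL(4)]⟩
t=18: ⟨C=x; E={x↦-4, w↦-3}; K=[mulL(3) :: mulL(4)]⟩
→ final value -48

Answer: -48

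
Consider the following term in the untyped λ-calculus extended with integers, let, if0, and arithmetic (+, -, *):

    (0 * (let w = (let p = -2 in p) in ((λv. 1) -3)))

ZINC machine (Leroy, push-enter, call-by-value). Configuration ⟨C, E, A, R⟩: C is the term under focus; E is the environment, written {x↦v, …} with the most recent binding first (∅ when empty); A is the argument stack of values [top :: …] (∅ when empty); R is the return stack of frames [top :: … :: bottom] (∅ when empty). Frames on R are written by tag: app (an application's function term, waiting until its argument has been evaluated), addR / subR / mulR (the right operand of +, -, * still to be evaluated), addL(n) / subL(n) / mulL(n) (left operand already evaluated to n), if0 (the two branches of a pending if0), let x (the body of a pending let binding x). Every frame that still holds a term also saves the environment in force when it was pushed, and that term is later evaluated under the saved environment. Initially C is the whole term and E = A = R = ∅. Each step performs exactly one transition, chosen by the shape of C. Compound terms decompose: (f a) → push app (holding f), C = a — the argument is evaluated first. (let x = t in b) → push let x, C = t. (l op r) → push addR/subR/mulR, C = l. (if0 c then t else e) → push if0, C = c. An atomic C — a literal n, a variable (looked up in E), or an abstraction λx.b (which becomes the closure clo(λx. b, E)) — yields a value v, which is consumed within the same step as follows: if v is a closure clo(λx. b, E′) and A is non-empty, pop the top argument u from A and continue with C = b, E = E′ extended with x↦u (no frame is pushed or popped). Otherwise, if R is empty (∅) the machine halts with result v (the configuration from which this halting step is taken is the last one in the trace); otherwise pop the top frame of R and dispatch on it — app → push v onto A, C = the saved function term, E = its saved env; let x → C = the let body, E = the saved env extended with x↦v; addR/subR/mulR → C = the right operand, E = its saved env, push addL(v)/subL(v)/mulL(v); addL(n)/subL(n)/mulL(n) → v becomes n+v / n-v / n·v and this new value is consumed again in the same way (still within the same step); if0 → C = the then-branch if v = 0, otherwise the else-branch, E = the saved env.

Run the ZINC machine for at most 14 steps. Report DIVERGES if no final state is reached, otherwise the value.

step 0: <C=(0 * (let w = (let p = -2 in p) in ((λv. 1) -3))), E=∅, A=∅, R=∅>
step 1: <C=0, E=∅, A=∅, R=[mulR]>
step 2: <C=(let w = (let p = -2 in p) in ((λv. 1) -3)), E=∅, A=∅, R=[mulL(0)]>
step 3: <C=(let p = -2 in p), E=∅, A=∅, R=[let w :: mulL(0)]>
step 4: <C=-2, E=∅, A=∅, R=[let p :: let w :: mulL(0)]>
step 5: <C=p, E={p↦-2}, A=∅, R=[let w :: mulL(0)]>
step 6: <C=((λv. 1) -3), E={w↦-2}, A=∅, R=[mulL(0)]>
step 7: <C=-3, E={w↦-2}, A=∅, R=[app :: mulL(0)]>
step 8: <C=(λv. 1), E={w↦-2}, A=[-3], R=[mulL(0)]>
step 9: <C=1, E={v↦-3, w↦-2}, A=∅, R=[mulL(0)]>
→ final value 0

Answer: 0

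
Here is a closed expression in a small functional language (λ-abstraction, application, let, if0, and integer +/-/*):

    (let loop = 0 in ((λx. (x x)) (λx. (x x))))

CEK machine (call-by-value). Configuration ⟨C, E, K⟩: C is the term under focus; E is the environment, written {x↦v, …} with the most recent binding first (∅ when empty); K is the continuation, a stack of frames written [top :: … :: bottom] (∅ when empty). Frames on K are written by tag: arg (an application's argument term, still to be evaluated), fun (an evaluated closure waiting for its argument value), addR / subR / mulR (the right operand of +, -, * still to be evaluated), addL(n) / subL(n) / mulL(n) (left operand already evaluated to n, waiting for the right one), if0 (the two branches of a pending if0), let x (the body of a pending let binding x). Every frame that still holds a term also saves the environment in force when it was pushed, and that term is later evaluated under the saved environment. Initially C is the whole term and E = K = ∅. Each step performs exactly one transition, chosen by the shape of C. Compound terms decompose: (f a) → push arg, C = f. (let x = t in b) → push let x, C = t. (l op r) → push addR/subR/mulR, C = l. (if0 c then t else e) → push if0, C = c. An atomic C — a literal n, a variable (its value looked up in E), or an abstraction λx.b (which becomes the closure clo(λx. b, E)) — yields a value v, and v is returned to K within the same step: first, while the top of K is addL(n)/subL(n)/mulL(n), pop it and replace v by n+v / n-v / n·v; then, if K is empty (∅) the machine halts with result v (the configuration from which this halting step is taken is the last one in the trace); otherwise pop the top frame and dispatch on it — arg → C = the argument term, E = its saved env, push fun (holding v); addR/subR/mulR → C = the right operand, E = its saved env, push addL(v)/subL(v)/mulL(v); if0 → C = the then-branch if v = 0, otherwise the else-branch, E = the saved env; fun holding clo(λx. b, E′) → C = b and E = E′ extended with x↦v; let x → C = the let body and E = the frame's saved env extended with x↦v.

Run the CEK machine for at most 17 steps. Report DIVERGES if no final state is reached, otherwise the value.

Answer: DIVERGES (no final state within 17 steps)

Derivation:
[0] [C=(let loop = 0 in ((λx. (x x)) (λx. (x x)))) | E=∅ | K=∅]
[1] [C=0 | E=∅ | K=[let loop]]
[2] [C=((λx. (x x)) (λx. (x x))) | E={loop↦0} | K=∅]
[3] [C=(λx. (x x)) | E={loop↦0} | K=[arg]]
[4] [C=(λx. (x x)) | E={loop↦0} | K=[fun]]
[5] [C=(x x) | E={x↦clo(λx. (x x), {loop↦0}), loop↦0} | K=∅]
[6] [C=x | E={x↦clo(λx. (x x), {loop↦0}), loop↦0} | K=[arg]]
[7] [C=x | E={x↦clo(λx. (x x), {loop↦0}), loop↦0} | K=[fun]]
… configuration repeats with period 3 (steps 5–7 recur indefinitely) …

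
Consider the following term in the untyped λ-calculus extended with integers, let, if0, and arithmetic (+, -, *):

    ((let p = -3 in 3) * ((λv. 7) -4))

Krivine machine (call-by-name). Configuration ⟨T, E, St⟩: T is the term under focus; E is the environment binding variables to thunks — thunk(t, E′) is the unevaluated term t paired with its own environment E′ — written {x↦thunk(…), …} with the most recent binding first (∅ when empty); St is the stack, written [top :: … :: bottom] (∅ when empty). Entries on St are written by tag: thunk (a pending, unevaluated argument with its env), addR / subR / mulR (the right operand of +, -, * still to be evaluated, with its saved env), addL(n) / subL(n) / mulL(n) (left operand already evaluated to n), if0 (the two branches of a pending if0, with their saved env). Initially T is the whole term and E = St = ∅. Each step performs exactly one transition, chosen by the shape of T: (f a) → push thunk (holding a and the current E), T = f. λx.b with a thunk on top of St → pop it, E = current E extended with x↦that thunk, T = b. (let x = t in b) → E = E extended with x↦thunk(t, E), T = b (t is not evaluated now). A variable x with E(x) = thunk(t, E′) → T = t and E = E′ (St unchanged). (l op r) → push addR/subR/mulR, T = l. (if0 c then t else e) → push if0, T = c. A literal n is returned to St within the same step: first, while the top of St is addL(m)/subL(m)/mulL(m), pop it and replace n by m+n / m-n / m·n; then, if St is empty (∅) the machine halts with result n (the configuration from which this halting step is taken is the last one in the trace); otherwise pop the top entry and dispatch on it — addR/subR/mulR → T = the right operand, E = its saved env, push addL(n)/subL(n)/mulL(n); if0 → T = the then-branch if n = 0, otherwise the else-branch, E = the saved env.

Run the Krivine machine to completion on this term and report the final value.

Answer: 21

Machine steps:
0. ⟨T=((let p = -3 in 3) * ((λv. 7) -4)); E=∅; St=∅⟩
1. ⟨T=(let p = -3 in 3); E=∅; St=[mulR]⟩
2. ⟨T=3; E={p↦thunk(-3, ∅)}; St=[mulR]⟩
3. ⟨T=((λv. 7) -4); E=∅; St=[mulL(3)]⟩
4. ⟨T=(λv. 7); E=∅; St=[thunk :: mulL(3)]⟩
5. ⟨T=7; E={v↦thunk(-4, ∅)}; St=[mulL(3)]⟩
→ final value 21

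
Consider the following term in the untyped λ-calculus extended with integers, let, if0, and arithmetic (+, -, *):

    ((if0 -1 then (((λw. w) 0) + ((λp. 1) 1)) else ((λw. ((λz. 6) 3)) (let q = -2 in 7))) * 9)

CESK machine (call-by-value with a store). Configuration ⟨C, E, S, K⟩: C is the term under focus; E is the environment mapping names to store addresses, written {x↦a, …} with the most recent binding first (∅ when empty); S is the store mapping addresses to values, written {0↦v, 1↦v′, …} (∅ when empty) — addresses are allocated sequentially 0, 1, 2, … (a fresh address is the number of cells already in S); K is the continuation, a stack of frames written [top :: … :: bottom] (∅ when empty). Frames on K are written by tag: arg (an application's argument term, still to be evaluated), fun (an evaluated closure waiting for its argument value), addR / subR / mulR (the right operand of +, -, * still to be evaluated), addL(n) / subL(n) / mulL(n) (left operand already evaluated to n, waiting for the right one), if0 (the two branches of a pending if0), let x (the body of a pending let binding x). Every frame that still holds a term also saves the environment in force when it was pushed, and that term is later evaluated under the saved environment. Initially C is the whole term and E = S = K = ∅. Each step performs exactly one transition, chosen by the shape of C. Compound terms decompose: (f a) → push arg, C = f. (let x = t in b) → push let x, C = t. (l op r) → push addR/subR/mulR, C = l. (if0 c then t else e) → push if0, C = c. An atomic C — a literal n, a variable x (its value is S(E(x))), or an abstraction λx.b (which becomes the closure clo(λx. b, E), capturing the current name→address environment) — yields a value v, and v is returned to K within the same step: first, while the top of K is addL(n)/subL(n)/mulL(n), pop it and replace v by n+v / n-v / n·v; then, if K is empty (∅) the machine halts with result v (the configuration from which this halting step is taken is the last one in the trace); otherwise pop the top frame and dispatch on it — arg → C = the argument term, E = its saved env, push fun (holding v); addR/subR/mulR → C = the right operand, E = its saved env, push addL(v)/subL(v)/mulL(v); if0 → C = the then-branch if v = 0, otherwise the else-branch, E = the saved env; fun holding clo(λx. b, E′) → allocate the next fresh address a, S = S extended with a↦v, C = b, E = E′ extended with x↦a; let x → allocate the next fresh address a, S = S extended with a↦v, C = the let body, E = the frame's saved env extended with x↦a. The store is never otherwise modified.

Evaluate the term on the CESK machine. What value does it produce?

Answer: 54

Derivation:
step 0: ⟨C=((if0 -1 then (((λw. w) 0) + ((λp. 1) 1)) else ((λw. ((λz. 6) 3)) (let q = -2 in 7))) * 9); E=∅; S=∅; K=∅⟩
step 1: ⟨C=(if0 -1 then (((λw. w) 0) + ((λp. 1) 1)) else ((λw. ((λz. 6) 3)) (let q = -2 in 7))); E=∅; S=∅; K=[mulR]⟩
step 2: ⟨C=-1; E=∅; S=∅; K=[if0 :: mulR]⟩
step 3: ⟨C=((λw. ((λz. 6) 3)) (let q = -2 in 7)); E=∅; S=∅; K=[mulR]⟩
step 4: ⟨C=(λw. ((λz. 6) 3)); E=∅; S=∅; K=[arg :: mulR]⟩
step 5: ⟨C=(let q = -2 in 7); E=∅; S=∅; K=[fun :: mulR]⟩
step 6: ⟨C=-2; E=∅; S=∅; K=[let q :: fun :: mulR]⟩
step 7: ⟨C=7; E={q↦0}; S={0↦-2}; K=[fun :: mulR]⟩
step 8: ⟨C=((λz. 6) 3); E={w↦1}; S={0↦-2, 1↦7}; K=[mulR]⟩
step 9: ⟨C=(λz. 6); E={w↦1}; S={0↦-2, 1↦7}; K=[arg :: mulR]⟩
step 10: ⟨C=3; E={w↦1}; S={0↦-2, 1↦7}; K=[fun :: mulR]⟩
step 11: ⟨C=6; E={z↦2, w↦1}; S={0↦-2, 1↦7, 2↦3}; K=[mulR]⟩
step 12: ⟨C=9; E=∅; S={0↦-2, 1↦7, 2↦3}; K=[mulL(6)]⟩
→ final value 54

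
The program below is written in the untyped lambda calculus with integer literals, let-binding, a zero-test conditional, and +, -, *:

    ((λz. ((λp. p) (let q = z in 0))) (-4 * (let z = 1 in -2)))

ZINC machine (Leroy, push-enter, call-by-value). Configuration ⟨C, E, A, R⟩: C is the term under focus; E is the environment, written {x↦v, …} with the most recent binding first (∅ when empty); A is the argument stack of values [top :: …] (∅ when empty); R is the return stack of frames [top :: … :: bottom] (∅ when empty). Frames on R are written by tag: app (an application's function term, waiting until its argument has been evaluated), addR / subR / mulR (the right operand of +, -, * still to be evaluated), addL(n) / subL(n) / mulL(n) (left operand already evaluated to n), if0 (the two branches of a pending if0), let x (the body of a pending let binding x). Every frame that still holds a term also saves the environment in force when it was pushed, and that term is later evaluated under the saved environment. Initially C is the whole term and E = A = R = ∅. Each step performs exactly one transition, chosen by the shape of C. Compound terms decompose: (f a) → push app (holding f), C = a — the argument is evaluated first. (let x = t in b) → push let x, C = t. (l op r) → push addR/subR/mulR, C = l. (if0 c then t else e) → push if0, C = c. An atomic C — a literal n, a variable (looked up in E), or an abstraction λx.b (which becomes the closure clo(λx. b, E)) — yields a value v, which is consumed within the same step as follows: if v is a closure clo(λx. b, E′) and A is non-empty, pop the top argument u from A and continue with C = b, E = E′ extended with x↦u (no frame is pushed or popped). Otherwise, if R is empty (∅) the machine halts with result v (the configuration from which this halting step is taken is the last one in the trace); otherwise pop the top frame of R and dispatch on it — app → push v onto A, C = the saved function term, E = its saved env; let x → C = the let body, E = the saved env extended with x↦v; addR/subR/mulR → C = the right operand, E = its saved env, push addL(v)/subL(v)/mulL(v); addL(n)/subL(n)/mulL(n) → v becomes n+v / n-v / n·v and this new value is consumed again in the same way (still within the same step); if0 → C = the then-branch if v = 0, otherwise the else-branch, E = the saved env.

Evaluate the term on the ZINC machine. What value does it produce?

Answer: 0

Execution trace:
step 0: <C=((λz. ((λp. p) (let q = z in 0))) (-4 * (let z = 1 in -2))), E=∅, A=∅, R=∅>
step 1: <C=(-4 * (let z = 1 in -2)), E=∅, A=∅, R=[app]>
step 2: <C=-4, E=∅, A=∅, R=[mulR :: app]>
step 3: <C=(let z = 1 in -2), E=∅, A=∅, R=[mulL(-4) :: app]>
step 4: <C=1, E=∅, A=∅, R=[let z :: mulL(-4) :: app]>
step 5: <C=-2, E={z↦1}, A=∅, R=[mulL(-4) :: app]>
step 6: <C=(λz. ((λp. p) (let q = z in 0))), E=∅, A=[8], R=∅>
step 7: <C=((λp. p) (let q = z in 0)), E={z↦8}, A=∅, R=∅>
step 8: <C=(let q = z in 0), E={z↦8}, A=∅, R=[app]>
step 9: <C=z, E={z↦8}, A=∅, R=[let q :: app]>
step 10: <C=0, E={q↦8, z↦8}, A=∅, R=[app]>
step 11: <C=(λp. p), E={z↦8}, A=[0], R=∅>
step 12: <C=p, E={p↦0, z↦8}, A=∅, R=∅>
→ final value 0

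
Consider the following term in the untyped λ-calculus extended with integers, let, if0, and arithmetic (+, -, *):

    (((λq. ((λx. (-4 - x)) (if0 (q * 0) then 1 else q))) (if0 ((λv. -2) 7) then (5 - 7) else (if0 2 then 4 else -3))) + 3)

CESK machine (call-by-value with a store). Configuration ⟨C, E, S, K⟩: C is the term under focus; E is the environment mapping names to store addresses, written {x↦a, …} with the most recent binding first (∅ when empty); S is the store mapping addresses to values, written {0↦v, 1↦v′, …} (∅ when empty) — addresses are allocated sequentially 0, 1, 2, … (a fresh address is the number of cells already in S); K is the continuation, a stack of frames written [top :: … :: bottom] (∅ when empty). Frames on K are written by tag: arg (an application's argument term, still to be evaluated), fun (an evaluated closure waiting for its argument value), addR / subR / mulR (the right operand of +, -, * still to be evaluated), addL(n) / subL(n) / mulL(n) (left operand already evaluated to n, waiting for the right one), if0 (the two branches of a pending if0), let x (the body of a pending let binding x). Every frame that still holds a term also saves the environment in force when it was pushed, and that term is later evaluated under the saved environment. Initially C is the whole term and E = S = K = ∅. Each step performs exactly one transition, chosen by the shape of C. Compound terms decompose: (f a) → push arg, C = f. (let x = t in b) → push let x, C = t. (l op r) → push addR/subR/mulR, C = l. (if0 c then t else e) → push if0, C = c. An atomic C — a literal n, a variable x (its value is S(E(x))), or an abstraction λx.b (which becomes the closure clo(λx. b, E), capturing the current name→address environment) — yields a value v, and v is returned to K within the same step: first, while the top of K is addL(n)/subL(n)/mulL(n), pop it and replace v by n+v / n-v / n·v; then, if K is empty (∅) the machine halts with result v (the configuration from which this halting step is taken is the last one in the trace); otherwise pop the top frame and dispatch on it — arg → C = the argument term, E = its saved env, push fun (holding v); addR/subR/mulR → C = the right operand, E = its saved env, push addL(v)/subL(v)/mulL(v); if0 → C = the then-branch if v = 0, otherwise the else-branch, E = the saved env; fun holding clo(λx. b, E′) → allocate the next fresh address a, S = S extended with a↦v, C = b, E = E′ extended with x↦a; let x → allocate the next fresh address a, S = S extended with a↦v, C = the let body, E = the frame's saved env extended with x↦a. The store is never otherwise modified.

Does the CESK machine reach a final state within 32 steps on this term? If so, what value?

Answer: -2

Machine steps:
[0] [C=(((λq. ((λx. (-4 - x)) (if0 (q * 0) then 1 else q))) (if0 ((λv. -2) 7) then (5 - 7) else (if0 2 then 4 else -3))) + 3) | E=∅ | S=∅ | K=∅]
[1] [C=((λq. ((λx. (-4 - x)) (if0 (q * 0) then 1 else q))) (if0 ((λv. -2) 7) then (5 - 7) else (if0 2 then 4 else -3))) | E=∅ | S=∅ | K=[addR]]
[2] [C=(λq. ((λx. (-4 - x)) (if0 (q * 0) then 1 else q))) | E=∅ | S=∅ | K=[arg :: addR]]
[3] [C=(if0 ((λv. -2) 7) then (5 - 7) else (if0 2 then 4 else -3)) | E=∅ | S=∅ | K=[fun :: addR]]
[4] [C=((λv. -2) 7) | E=∅ | S=∅ | K=[if0 :: fun :: addR]]
[5] [C=(λv. -2) | E=∅ | S=∅ | K=[arg :: if0 :: fun :: addR]]
[6] [C=7 | E=∅ | S=∅ | K=[fun :: if0 :: fun :: addR]]
[7] [C=-2 | E={v↦0} | S={0↦7} | K=[if0 :: fun :: addR]]
[8] [C=(if0 2 then 4 else -3) | E=∅ | S={0↦7} | K=[fun :: addR]]
[9] [C=2 | E=∅ | S={0↦7} | K=[if0 :: fun :: addR]]
[10] [C=-3 | E=∅ | S={0↦7} | K=[fun :: addR]]
[11] [C=((λx. (-4 - x)) (if0 (q * 0) then 1 else q)) | E={q↦1} | S={0↦7, 1↦-3} | K=[addR]]
[12] [C=(λx. (-4 - x)) | E={q↦1} | S={0↦7, 1↦-3} | K=[arg :: addR]]
[13] [C=(if0 (q * 0) then 1 else q) | E={q↦1} | S={0↦7, 1↦-3} | K=[fun :: addR]]
[14] [C=(q * 0) | E={q↦1} | S={0↦7, 1↦-3} | K=[if0 :: fun :: addR]]
[15] [C=q | E={q↦1} | S={0↦7, 1↦-3} | K=[mulR :: if0 :: fun :: addR]]
[16] [C=0 | E={q↦1} | S={0↦7, 1↦-3} | K=[mulL(-3) :: if0 :: fun :: addR]]
[17] [C=1 | E={q↦1} | S={0↦7, 1↦-3} | K=[fun :: addR]]
[18] [C=(-4 - x) | E={x↦2, q↦1} | S={0↦7, 1↦-3, 2↦1} | K=[addR]]
[19] [C=-4 | E={x↦2, q↦1} | S={0↦7, 1↦-3, 2↦1} | K=[subR :: addR]]
[20] [C=x | E={x↦2, q↦1} | S={0↦7, 1↦-3, 2↦1} | K=[subL(-4) :: addR]]
[21] [C=3 | E=∅ | S={0↦7, 1↦-3, 2↦1} | K=[addL(-5)]]
→ final value -2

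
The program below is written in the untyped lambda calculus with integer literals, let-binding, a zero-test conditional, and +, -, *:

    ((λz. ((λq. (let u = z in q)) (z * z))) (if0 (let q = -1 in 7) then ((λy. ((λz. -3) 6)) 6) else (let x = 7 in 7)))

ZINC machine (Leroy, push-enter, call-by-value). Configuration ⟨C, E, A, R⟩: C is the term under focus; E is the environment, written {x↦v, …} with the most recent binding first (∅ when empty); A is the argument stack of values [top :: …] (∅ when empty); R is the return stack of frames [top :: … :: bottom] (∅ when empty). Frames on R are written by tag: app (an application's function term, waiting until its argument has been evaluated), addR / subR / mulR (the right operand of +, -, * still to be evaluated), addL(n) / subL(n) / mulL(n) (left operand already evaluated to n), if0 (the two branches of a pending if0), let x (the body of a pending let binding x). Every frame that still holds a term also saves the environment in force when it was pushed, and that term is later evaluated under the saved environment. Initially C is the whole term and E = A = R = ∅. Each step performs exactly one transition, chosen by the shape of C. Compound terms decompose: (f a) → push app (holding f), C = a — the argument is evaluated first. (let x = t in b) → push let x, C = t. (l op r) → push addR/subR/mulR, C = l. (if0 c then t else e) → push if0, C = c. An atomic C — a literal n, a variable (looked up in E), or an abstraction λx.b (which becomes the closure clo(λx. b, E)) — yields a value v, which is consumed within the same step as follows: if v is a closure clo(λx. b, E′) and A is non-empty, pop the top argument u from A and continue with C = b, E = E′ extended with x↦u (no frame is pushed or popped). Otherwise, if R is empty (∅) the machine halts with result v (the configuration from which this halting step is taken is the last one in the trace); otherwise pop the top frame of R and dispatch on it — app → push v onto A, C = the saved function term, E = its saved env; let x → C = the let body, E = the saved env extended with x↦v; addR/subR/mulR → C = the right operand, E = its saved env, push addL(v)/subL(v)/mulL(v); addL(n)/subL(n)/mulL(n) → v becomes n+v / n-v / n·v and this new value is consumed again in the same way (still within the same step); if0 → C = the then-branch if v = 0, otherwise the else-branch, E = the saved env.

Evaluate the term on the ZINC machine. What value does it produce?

step 0: [C=((λz. ((λq. (let u = z in q)) (z * z))) (if0 (let q = -1 in 7) then ((λy. ((λz. -3) 6)) 6) else (let x = 7 in 7))) | E=∅ | A=∅ | R=∅]
step 1: [C=(if0 (let q = -1 in 7) then ((λy. ((λz. -3) 6)) 6) else (let x = 7 in 7)) | E=∅ | A=∅ | R=[app]]
step 2: [C=(let q = -1 in 7) | E=∅ | A=∅ | R=[if0 :: app]]
step 3: [C=-1 | E=∅ | A=∅ | R=[let q :: if0 :: app]]
step 4: [C=7 | E={q↦-1} | A=∅ | R=[if0 :: app]]
step 5: [C=(let x = 7 in 7) | E=∅ | A=∅ | R=[app]]
step 6: [C=7 | E=∅ | A=∅ | R=[let x :: app]]
step 7: [C=7 | E={x↦7} | A=∅ | R=[app]]
step 8: [C=(λz. ((λq. (let u = z in q)) (z * z))) | E=∅ | A=[7] | R=∅]
step 9: [C=((λq. (let u = z in q)) (z * z)) | E={z↦7} | A=∅ | R=∅]
step 10: [C=(z * z) | E={z↦7} | A=∅ | R=[app]]
step 11: [C=z | E={z↦7} | A=∅ | R=[mulR :: app]]
step 12: [C=z | E={z↦7} | A=∅ | R=[mulL(7) :: app]]
step 13: [C=(λq. (let u = z in q)) | E={z↦7} | A=[49] | R=∅]
step 14: [C=(let u = z in q) | E={q↦49, z↦7} | A=∅ | R=∅]
step 15: [C=z | E={q↦49, z↦7} | A=∅ | R=[let u]]
step 16: [C=q | E={u↦7, q↦49, z↦7} | A=∅ | R=∅]
→ final value 49

Answer: 49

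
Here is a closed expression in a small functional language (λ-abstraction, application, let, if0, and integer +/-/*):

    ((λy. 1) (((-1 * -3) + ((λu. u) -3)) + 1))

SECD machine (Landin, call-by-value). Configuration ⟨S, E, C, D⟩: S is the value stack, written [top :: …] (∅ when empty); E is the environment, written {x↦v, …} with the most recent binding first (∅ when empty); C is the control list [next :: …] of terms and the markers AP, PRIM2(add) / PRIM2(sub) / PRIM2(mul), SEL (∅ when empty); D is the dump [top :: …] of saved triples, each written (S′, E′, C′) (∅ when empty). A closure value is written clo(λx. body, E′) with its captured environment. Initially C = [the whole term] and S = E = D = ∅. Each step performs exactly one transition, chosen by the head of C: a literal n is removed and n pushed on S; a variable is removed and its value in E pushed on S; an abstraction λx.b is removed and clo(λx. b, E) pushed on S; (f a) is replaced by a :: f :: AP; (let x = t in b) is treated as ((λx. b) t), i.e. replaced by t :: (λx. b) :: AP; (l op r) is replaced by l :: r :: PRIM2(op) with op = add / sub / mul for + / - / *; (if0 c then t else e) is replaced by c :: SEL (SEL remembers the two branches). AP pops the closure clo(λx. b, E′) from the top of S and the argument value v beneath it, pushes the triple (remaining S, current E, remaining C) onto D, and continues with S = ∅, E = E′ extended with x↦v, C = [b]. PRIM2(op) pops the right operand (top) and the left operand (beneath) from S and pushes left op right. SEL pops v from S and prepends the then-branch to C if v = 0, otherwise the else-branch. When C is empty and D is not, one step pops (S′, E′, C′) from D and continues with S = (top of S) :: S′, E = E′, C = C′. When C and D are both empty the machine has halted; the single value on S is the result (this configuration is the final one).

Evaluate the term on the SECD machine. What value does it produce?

Answer: 1

Derivation:
[0] ⟨S=∅; E=∅; C=[((λy. 1) (((-1 * -3) + ((λu. u) -3)) + 1))]; D=∅⟩
[1] ⟨S=∅; E=∅; C=[(((-1 * -3) + ((λu. u) -3)) + 1) :: (λy. 1) :: AP]; D=∅⟩
[2] ⟨S=∅; E=∅; C=[((-1 * -3) + ((λu. u) -3)) :: 1 :: PRIM2(add) :: (λy. 1) :: AP]; D=∅⟩
[3] ⟨S=∅; E=∅; C=[(-1 * -3) :: ((λu. u) -3) :: PRIM2(add) :: 1 :: PRIM2(add) :: (λy. 1) :: AP]; D=∅⟩
[4] ⟨S=∅; E=∅; C=[-1 :: -3 :: PRIM2(mul) :: ((λu. u) -3) :: PRIM2(add) :: 1 :: PRIM2(add) :: (λy. 1) :: AP]; D=∅⟩
[5] ⟨S=[-1]; E=∅; C=[-3 :: PRIM2(mul) :: ((λu. u) -3) :: PRIM2(add) :: 1 :: PRIM2(add) :: (λy. 1) :: AP]; D=∅⟩
[6] ⟨S=[-3 :: -1]; E=∅; C=[PRIM2(mul) :: ((λu. u) -3) :: PRIM2(add) :: 1 :: PRIM2(add) :: (λy. 1) :: AP]; D=∅⟩
[7] ⟨S=[3]; E=∅; C=[((λu. u) -3) :: PRIM2(add) :: 1 :: PRIM2(add) :: (λy. 1) :: AP]; D=∅⟩
[8] ⟨S=[3]; E=∅; C=[-3 :: (λu. u) :: AP :: PRIM2(add) :: 1 :: PRIM2(add) :: (λy. 1) :: AP]; D=∅⟩
[9] ⟨S=[-3 :: 3]; E=∅; C=[(λu. u) :: AP :: PRIM2(add) :: 1 :: PRIM2(add) :: (λy. 1) :: AP]; D=∅⟩
[10] ⟨S=[clo(λu. u, ∅) :: -3 :: 3]; E=∅; C=[AP :: PRIM2(add) :: 1 :: PRIM2(add) :: (λy. 1) :: AP]; D=∅⟩
[11] ⟨S=∅; E={u↦-3}; C=[u]; D=[([3], ∅, [PRIM2(add) :: 1 :: PRIM2(add) :: (λy. 1) :: AP])]⟩
[12] ⟨S=[-3]; E={u↦-3}; C=∅; D=[([3], ∅, [PRIM2(add) :: 1 :: PRIM2(add) :: (λy. 1) :: AP])]⟩
[13] ⟨S=[-3 :: 3]; E=∅; C=[PRIM2(add) :: 1 :: PRIM2(add) :: (λy. 1) :: AP]; D=∅⟩
[14] ⟨S=[0]; E=∅; C=[1 :: PRIM2(add) :: (λy. 1) :: AP]; D=∅⟩
[15] ⟨S=[1 :: 0]; E=∅; C=[PRIM2(add) :: (λy. 1) :: AP]; D=∅⟩
[16] ⟨S=[1]; E=∅; C=[(λy. 1) :: AP]; D=∅⟩
[17] ⟨S=[clo(λy. 1, ∅) :: 1]; E=∅; C=[AP]; D=∅⟩
[18] ⟨S=∅; E={y↦1}; C=[1]; D=[(∅, ∅, ∅)]⟩
[19] ⟨S=[1]; E={y↦1}; C=∅; D=[(∅, ∅, ∅)]⟩
[20] ⟨S=[1]; E=∅; C=∅; D=∅⟩
→ final value 1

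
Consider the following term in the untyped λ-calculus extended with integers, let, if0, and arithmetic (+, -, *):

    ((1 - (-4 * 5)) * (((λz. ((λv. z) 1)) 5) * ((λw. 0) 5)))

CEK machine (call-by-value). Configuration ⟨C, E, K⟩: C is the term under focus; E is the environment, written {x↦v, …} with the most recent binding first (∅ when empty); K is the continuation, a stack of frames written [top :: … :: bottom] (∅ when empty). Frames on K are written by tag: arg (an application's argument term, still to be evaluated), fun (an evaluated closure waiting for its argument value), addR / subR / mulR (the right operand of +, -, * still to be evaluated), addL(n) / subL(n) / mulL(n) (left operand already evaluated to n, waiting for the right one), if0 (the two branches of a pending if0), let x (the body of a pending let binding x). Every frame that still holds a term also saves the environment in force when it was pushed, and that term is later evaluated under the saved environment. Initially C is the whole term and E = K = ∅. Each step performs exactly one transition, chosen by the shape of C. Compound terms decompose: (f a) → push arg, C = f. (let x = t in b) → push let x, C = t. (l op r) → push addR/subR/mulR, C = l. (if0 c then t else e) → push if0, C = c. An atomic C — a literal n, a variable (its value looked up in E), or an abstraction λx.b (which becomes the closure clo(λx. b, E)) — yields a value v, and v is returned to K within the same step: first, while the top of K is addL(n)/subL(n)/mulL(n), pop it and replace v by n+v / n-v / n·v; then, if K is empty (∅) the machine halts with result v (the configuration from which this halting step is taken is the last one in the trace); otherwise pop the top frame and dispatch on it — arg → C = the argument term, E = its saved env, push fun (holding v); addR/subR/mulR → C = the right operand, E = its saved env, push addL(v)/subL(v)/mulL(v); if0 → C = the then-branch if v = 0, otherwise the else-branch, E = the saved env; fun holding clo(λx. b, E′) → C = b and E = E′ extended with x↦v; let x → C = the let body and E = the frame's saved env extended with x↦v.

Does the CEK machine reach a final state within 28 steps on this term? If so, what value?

step 0: ⟨C=((1 - (-4 * 5)) * (((λz. ((λv. z) 1)) 5) * ((λw. 0) 5))); E=∅; K=∅⟩
step 1: ⟨C=(1 - (-4 * 5)); E=∅; K=[mulR]⟩
step 2: ⟨C=1; E=∅; K=[subR :: mulR]⟩
step 3: ⟨C=(-4 * 5); E=∅; K=[subL(1) :: mulR]⟩
step 4: ⟨C=-4; E=∅; K=[mulR :: subL(1) :: mulR]⟩
step 5: ⟨C=5; E=∅; K=[mulL(-4) :: subL(1) :: mulR]⟩
step 6: ⟨C=(((λz. ((λv. z) 1)) 5) * ((λw. 0) 5)); E=∅; K=[mulL(21)]⟩
step 7: ⟨C=((λz. ((λv. z) 1)) 5); E=∅; K=[mulR :: mulL(21)]⟩
step 8: ⟨C=(λz. ((λv. z) 1)); E=∅; K=[arg :: mulR :: mulL(21)]⟩
step 9: ⟨C=5; E=∅; K=[fun :: mulR :: mulL(21)]⟩
step 10: ⟨C=((λv. z) 1); E={z↦5}; K=[mulR :: mulL(21)]⟩
step 11: ⟨C=(λv. z); E={z↦5}; K=[arg :: mulR :: mulL(21)]⟩
step 12: ⟨C=1; E={z↦5}; K=[fun :: mulR :: mulL(21)]⟩
step 13: ⟨C=z; E={v↦1, z↦5}; K=[mulR :: mulL(21)]⟩
step 14: ⟨C=((λw. 0) 5); E=∅; K=[mulL(5) :: mulL(21)]⟩
step 15: ⟨C=(λw. 0); E=∅; K=[arg :: mulL(5) :: mulL(21)]⟩
step 16: ⟨C=5; E=∅; K=[fun :: mulL(5) :: mulL(21)]⟩
step 17: ⟨C=0; E={w↦5}; K=[mulL(5) :: mulL(21)]⟩
→ final value 0

Answer: 0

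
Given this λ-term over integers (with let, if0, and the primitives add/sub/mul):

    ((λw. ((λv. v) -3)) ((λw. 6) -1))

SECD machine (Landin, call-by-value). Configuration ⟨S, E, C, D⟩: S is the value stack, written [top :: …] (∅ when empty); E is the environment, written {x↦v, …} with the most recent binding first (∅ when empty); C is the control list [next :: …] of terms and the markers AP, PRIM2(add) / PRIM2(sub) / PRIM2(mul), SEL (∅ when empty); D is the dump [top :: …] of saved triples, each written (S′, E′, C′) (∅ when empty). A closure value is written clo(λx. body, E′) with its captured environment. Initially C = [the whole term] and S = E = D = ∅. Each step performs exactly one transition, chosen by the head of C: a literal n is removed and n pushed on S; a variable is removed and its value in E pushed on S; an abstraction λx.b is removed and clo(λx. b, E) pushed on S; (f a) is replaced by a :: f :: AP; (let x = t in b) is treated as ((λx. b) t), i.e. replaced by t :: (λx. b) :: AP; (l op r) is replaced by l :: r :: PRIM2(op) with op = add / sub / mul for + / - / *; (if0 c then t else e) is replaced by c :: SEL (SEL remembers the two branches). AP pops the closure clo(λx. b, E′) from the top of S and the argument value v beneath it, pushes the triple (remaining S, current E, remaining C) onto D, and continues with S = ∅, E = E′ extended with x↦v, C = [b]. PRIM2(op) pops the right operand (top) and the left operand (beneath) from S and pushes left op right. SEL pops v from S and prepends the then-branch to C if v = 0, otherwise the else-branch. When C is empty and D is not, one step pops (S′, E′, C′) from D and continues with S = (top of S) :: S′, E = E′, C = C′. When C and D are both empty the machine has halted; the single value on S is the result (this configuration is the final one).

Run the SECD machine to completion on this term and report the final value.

Answer: -3

Execution trace:
t=0: ⟨S=∅; E=∅; C=[((λw. ((λv. v) -3)) ((λw. 6) -1))]; D=∅⟩
t=1: ⟨S=∅; E=∅; C=[((λw. 6) -1) :: (λw. ((λv. v) -3)) :: AP]; D=∅⟩
t=2: ⟨S=∅; E=∅; C=[-1 :: (λw. 6) :: AP :: (λw. ((λv. v) -3)) :: AP]; D=∅⟩
t=3: ⟨S=[-1]; E=∅; C=[(λw. 6) :: AP :: (λw. ((λv. v) -3)) :: AP]; D=∅⟩
t=4: ⟨S=[clo(λw. 6, ∅) :: -1]; E=∅; C=[AP :: (λw. ((λv. v) -3)) :: AP]; D=∅⟩
t=5: ⟨S=∅; E={w↦-1}; C=[6]; D=[(∅, ∅, [(λw. ((λv. v) -3)) :: AP])]⟩
t=6: ⟨S=[6]; E={w↦-1}; C=∅; D=[(∅, ∅, [(λw. ((λv. v) -3)) :: AP])]⟩
t=7: ⟨S=[6]; E=∅; C=[(λw. ((λv. v) -3)) :: AP]; D=∅⟩
t=8: ⟨S=[clo(λw. ((λv. v) -3), ∅) :: 6]; E=∅; C=[AP]; D=∅⟩
t=9: ⟨S=∅; E={w↦6}; C=[((λv. v) -3)]; D=[(∅, ∅, ∅)]⟩
t=10: ⟨S=∅; E={w↦6}; C=[-3 :: (λv. v) :: AP]; D=[(∅, ∅, ∅)]⟩
t=11: ⟨S=[-3]; E={w↦6}; C=[(λv. v) :: AP]; D=[(∅, ∅, ∅)]⟩
t=12: ⟨S=[clo(λv. v, {w↦6}) :: -3]; E={w↦6}; C=[AP]; D=[(∅, ∅, ∅)]⟩
t=13: ⟨S=∅; E={v↦-3, w↦6}; C=[v]; D=[(∅, {w↦6}, ∅) :: (∅, ∅, ∅)]⟩
t=14: ⟨S=[-3]; E={v↦-3, w↦6}; C=∅; D=[(∅, {w↦6}, ∅) :: (∅, ∅, ∅)]⟩
t=15: ⟨S=[-3]; E={w↦6}; C=∅; D=[(∅, ∅, ∅)]⟩
t=16: ⟨S=[-3]; E=∅; C=∅; D=∅⟩
→ final value -3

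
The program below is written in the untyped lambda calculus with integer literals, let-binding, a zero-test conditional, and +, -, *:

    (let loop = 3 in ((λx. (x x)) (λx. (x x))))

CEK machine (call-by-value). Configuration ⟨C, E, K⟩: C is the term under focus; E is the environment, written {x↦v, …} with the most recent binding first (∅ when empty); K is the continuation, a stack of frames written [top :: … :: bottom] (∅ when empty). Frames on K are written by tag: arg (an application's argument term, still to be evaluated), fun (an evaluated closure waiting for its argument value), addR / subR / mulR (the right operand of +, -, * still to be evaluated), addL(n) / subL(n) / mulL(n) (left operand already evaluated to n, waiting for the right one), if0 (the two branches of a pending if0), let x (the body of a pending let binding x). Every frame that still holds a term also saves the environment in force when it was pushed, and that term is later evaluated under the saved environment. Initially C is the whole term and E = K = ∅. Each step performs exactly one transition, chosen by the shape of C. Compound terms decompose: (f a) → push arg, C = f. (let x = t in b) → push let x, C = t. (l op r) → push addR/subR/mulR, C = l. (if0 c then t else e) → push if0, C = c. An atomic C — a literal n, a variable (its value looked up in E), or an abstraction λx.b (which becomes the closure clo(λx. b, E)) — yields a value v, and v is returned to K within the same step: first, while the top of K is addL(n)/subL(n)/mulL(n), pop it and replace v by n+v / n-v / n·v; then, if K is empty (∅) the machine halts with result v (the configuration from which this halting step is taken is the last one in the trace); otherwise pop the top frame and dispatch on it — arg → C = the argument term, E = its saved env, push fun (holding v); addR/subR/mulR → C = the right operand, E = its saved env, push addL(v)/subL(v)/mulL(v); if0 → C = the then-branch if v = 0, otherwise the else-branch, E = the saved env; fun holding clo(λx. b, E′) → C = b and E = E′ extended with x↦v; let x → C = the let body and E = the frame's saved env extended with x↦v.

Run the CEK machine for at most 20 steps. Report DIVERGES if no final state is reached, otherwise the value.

Answer: DIVERGES (no final state within 20 steps)

Machine steps:
step 0: <C=(let loop = 3 in ((λx. (x x)) (λx. (x x)))), E=∅, K=∅>
step 1: <C=3, E=∅, K=[let loop]>
step 2: <C=((λx. (x x)) (λx. (x x))), E={loop↦3}, K=∅>
step 3: <C=(λx. (x x)), E={loop↦3}, K=[arg]>
step 4: <C=(λx. (x x)), E={loop↦3}, K=[fun]>
step 5: <C=(x x), E={x↦clo(λx. (x x), {loop↦3}), loop↦3}, K=∅>
step 6: <C=x, E={x↦clo(λx. (x x), {loop↦3}), loop↦3}, K=[arg]>
step 7: <C=x, E={x↦clo(λx. (x x), {loop↦3}), loop↦3}, K=[fun]>
… configuration repeats with period 3 (steps 5–7 recur indefinitely) …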